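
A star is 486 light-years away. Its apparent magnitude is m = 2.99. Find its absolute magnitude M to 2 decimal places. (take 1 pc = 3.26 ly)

M ≈ -2.88

d = 486 ly / 3.26 = 149.1 pc
5 log₁₀(d/10 pc) = 5 log₁₀(149.1) − 5 = 5.867
M = m − 5 log₁₀(d/10) = 2.99 − 5.867 = -2.877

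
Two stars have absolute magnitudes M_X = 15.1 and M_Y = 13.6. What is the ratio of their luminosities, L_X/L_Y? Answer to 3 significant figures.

ΔM = M_X − M_Y = 1.5
L_X/L_Y = 10^(−0.4 ΔM) = 10^-0.600 = 0.2512

L_X/L_Y ≈ 0.251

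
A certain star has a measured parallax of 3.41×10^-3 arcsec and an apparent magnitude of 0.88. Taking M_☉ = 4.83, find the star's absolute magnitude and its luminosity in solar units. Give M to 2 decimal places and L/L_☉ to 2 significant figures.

M ≈ -6.46; L/L_☉ ≈ 33000

d = 1/p = 1/3.41×10^-3″ = 293.3 pc
M = m − 5 log₁₀ d + 5 = 0.88 − 5·2.4672 + 5 = -6.456
M − M_☉ = -6.456 − 4.83 = -11.286
L/L_☉ = 10^(−0.4 × -11.286) = 32700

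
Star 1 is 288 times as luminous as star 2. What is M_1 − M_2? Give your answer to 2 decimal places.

M_1 − M_2 ≈ -6.15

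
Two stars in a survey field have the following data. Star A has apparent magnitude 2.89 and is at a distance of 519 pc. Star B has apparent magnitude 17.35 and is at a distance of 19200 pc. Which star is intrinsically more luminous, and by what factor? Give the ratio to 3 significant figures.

Star A is more luminous, by a factor of 444.

Star A: M = m − 5 log₁₀ d + 5 = 2.89 − 5·2.7152 + 5 = -5.686
Star B: M = m − 5 log₁₀ d + 5 = 17.35 − 5·4.2833 + 5 = 0.933
ΔM = M_A − M_B = -5.686 − (0.933) = -6.619; smaller M is more luminous → Star A.
L ratio = 10^(0.4 |ΔM|) = 10^2.648 = 444.4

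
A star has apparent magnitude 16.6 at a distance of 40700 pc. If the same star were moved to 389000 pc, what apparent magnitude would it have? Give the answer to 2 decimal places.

Flux ∝ 1/d², so Δm = 5 log₁₀(d₂/d₁) = 5 log₁₀(389000/40700) = 4.902
m₂ = m₁ + Δm = 16.6 + (4.902) = 21.502

m ≈ 21.50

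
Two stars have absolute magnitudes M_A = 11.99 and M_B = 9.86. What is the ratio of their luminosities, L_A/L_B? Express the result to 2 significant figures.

L_A/L_B ≈ 0.14

ΔM = M_A − M_B = 2.13
L_A/L_B = 10^(−0.4 ΔM) = 10^-0.852 = 0.1406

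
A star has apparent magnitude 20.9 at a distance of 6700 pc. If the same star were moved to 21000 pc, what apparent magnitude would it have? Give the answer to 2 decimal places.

Flux ∝ 1/d², so Δm = 5 log₁₀(d₂/d₁) = 5 log₁₀(21000/6700) = 2.481
m₂ = m₁ + Δm = 20.9 + (2.481) = 23.381

m ≈ 23.38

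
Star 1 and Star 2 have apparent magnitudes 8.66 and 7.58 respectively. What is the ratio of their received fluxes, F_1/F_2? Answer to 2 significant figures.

F_1/F_2 ≈ 0.37

Magnitude difference = 1.08
Flux ratio = 10^(−0.4 Δm) = 10^(−0.4 × 1.08) = 10^-0.432 = 0.3698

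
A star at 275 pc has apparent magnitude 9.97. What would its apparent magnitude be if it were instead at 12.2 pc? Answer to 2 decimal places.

m ≈ 3.21

Flux ∝ 1/d², so Δm = 5 log₁₀(d₂/d₁) = 5 log₁₀(12.2/275) = -6.765
m₂ = m₁ + Δm = 9.97 + (-6.765) = 3.205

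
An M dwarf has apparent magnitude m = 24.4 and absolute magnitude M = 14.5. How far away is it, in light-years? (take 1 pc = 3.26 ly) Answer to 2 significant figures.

d ≈ 3100 ly

Distance modulus: m − M = 24.4 − (14.5) = 9.900
m − M = 5 log₁₀ d − 5
log₁₀ d = (m − M)/5 + 1 = 2.9800
d = 10^2.9800 = 955.0 pc
= 3113 ly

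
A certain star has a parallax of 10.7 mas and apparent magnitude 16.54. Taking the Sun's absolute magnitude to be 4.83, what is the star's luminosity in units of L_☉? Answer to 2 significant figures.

L/L_☉ ≈ 1.8×10^-3

d = 1/p = 1000/10.7 mas = 93.46 pc
M = m − 5 log₁₀ d + 5 = 16.54 − 5·1.9706 + 5 = 11.687
M − M_☉ = 11.687 − 4.83 = 6.857
L/L_☉ = 10^(−0.4 × 6.857) = 1.808×10^-3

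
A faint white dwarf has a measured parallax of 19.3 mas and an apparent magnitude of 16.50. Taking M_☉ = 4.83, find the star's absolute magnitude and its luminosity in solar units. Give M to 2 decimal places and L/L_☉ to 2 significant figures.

M ≈ 12.93; L/L_☉ ≈ 5.8×10^-4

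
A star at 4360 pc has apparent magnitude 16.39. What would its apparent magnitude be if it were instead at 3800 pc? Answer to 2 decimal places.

m ≈ 16.09

Flux ∝ 1/d², so Δm = 5 log₁₀(d₂/d₁) = 5 log₁₀(3800/4360) = -0.299
m₂ = m₁ + Δm = 16.39 + (-0.299) = 16.091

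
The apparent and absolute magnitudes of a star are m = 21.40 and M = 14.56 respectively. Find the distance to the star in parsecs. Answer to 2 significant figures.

d ≈ 230 pc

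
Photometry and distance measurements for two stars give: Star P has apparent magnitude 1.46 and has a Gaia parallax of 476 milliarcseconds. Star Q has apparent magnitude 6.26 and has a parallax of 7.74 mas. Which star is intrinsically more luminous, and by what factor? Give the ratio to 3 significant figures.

Star P: p = 476 mas = 0.476″ → d = 1/p = 2.101 pc
Star P: M = m − 5 log₁₀ d + 5 = 1.46 − 5·0.3224 + 5 = 4.848
Star Q: p = 7.74 mas = 7.74×10^-3″ → d = 1/p = 129.2 pc
Star Q: M = m − 5 log₁₀ d + 5 = 6.26 − 5·2.1113 + 5 = 0.704
ΔM = M_P − M_Q = 4.848 − (0.704) = 4.144; smaller M is more luminous → Star Q.
L ratio = 10^(0.4 |ΔM|) = 10^1.658 = 45.47

Star Q is more luminous, by a factor of 45.5.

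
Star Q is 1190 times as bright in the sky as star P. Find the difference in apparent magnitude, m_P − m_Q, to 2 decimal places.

m_P − m_Q ≈ 7.69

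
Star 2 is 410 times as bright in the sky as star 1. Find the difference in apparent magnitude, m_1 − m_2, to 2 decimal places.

Pogson: Δm = −2.5 log₁₀(ratio) = −2.5 log₁₀(410) = −2.5 × 2.6128 = -6.532
Star 2 is brighter so has the smaller magnitude: m_1 − m_2 is positive.

m_1 − m_2 ≈ 6.53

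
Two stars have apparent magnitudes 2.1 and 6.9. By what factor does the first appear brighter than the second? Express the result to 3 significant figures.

83.2

Δm = 2.1 − (6.9) = -4.8
Flux ratio = 10^(−0.4 Δm) = 10^(−0.4 × -4.8) = 10^1.920 = 83.18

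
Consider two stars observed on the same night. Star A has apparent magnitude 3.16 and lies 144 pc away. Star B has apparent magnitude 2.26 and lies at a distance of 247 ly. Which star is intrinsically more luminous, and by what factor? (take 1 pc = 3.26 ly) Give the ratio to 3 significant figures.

Star A is more luminous, by a factor of 1.58.

Star A: M = m − 5 log₁₀ d + 5 = 3.16 − 5·2.1584 + 5 = -2.632
Star B: d = 247 ly / 3.26 = 75.77 pc
Star B: M = m − 5 log₁₀ d + 5 = 2.26 − 5·1.8795 + 5 = -2.137
ΔM = M_A − M_B = -2.632 − (-2.137) = -0.494; smaller M is more luminous → Star A.
L ratio = 10^(0.4 |ΔM|) = 10^0.198 = 1.577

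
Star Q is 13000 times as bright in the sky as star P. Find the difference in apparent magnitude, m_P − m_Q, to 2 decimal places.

Pogson: Δm = −2.5 log₁₀(ratio) = −2.5 log₁₀(13000) = −2.5 × 4.1139 = -10.285
Star Q is brighter so has the smaller magnitude: m_P − m_Q is positive.

m_P − m_Q ≈ 10.28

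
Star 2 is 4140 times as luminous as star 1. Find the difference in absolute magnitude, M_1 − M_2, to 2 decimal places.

Pogson: ΔM = −2.5 log₁₀(ratio) = −2.5 log₁₀(4140) = −2.5 × 3.6170 = -9.043
Star 2 is brighter so has the smaller magnitude: M_1 − M_2 is positive.

M_1 − M_2 ≈ 9.04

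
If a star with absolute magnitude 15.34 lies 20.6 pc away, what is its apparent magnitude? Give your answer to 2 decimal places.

m ≈ 16.91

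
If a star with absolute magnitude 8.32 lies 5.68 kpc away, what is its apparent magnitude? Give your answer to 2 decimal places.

d = 5.68 kpc = 5680 pc
m = M + 5 log₁₀ d − 5 = 8.32 + 5·3.7543 − 5 = 22.092

m ≈ 22.09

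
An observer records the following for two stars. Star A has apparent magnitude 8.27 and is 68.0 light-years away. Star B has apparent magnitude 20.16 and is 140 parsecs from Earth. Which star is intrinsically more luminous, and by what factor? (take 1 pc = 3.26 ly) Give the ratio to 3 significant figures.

Star A: d = 68.0 ly / 3.26 = 20.86 pc
Star A: M = m − 5 log₁₀ d + 5 = 8.27 − 5·1.3193 + 5 = 6.674
Star B: M = m − 5 log₁₀ d + 5 = 20.16 − 5·2.1461 + 5 = 14.429
ΔM = M_A − M_B = 6.674 − (14.429) = -7.756; smaller M is more luminous → Star A.
L ratio = 10^(0.4 |ΔM|) = 10^3.102 = 1266

Star A is more luminous, by a factor of 1270.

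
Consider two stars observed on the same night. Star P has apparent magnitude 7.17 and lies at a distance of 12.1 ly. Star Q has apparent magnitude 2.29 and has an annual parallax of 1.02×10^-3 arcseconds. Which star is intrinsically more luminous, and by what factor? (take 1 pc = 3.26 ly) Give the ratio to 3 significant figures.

Star Q is more luminous, by a factor of 6.25×10^6.

Star P: d = 12.1 ly / 3.26 = 3.712 pc
Star P: M = m − 5 log₁₀ d + 5 = 7.17 − 5·0.5696 + 5 = 9.322
Star Q: d = 1/p = 1/1.02×10^-3″ = 980.4 pc
Star Q: M = m − 5 log₁₀ d + 5 = 2.29 − 5·2.9914 + 5 = -7.667
ΔM = M_P − M_Q = 9.322 − (-7.667) = 16.989; smaller M is more luminous → Star Q.
L ratio = 10^(0.4 |ΔM|) = 10^6.796 = 6.247×10^6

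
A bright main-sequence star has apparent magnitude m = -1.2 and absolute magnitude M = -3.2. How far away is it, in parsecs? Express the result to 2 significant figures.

d ≈ 25 pc

μ = m − M = 2.000
m − M = 5 log₁₀ d − 5
log₁₀ d = (m − M)/5 + 1 = 1.4000
d = 10^1.4000 = 25.12 pc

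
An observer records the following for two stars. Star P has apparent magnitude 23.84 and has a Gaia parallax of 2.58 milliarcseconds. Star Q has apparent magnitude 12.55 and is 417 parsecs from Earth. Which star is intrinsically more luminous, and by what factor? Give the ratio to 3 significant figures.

Star Q is more luminous, by a factor of 38000.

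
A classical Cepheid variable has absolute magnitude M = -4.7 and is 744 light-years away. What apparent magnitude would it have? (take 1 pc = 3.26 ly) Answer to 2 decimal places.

d = 744 ly / 3.26 = 228.2 pc
m = M + 5 log₁₀ d − 5 = -4.7 + 5·2.3584 − 5 = 2.092

m ≈ 2.09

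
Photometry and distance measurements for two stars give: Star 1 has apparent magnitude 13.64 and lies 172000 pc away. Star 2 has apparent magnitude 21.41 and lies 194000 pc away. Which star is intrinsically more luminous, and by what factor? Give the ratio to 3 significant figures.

Star 1: M = m − 5 log₁₀ d + 5 = 13.64 − 5·5.2355 + 5 = -7.538
Star 2: M = m − 5 log₁₀ d + 5 = 21.41 − 5·5.2878 + 5 = -0.029
ΔM = M_1 − M_2 = -7.538 − (-0.029) = -7.509; smaller M is more luminous → Star 1.
L ratio = 10^(0.4 |ΔM|) = 10^3.003 = 1008

Star 1 is more luminous, by a factor of 1010.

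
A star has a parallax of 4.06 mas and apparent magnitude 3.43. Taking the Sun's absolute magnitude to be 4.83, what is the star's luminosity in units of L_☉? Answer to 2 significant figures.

L/L_☉ ≈ 2200

d = 1/p = 1000/4.06 mas = 246.3 pc
M = m − 5 log₁₀ d + 5 = 3.43 − 5·2.3915 + 5 = -3.527
M − M_☉ = -3.527 − 4.83 = -8.357
L/L_☉ = 10^(−0.4 × -8.357) = 2203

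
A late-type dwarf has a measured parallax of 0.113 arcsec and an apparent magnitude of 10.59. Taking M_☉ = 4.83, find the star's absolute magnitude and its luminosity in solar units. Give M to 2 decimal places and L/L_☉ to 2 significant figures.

d = 1/p = 1/0.113″ = 8.850 pc
M = m − 5 log₁₀ d + 5 = 10.59 − 5·0.9469 + 5 = 10.855
M − M_☉ = 10.855 − 4.83 = 6.025
L/L_☉ = 10^(−0.4 × 6.025) = 3.889×10^-3

M ≈ 10.86; L/L_☉ ≈ 3.9×10^-3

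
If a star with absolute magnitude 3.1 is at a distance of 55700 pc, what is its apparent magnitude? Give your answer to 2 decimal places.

m ≈ 21.83

m = M + 5 log₁₀ d − 5 = 3.1 + 5·4.7459 − 5 = 21.829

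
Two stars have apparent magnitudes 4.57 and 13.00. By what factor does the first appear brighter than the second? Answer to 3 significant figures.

Δm = 4.57 − (13.00) = -8.43
Flux ratio = 10^(−0.4 Δm) = 10^(−0.4 × -8.43) = 10^3.372 = 2355

2360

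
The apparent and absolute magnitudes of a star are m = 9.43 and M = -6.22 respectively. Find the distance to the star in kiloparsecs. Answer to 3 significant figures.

Distance modulus: m − M = 9.43 − (-6.22) = 15.650
m − M = 5 log₁₀ d − 5
log₁₀ d = (m − M)/5 + 1 = 4.1300
d = 10^4.1300 = 13490 pc
= 13.49 kpc

d ≈ 13.5 kpc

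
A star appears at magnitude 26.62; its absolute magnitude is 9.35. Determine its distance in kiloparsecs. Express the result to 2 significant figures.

Distance modulus: m − M = 26.62 − (9.35) = 17.270
m − M = 5 log₁₀ d − 5
log₁₀ d = (m − M)/5 + 1 = 4.4540
d = 10^4.4540 = 28440 pc
= 28.44 kpc

d ≈ 28 kpc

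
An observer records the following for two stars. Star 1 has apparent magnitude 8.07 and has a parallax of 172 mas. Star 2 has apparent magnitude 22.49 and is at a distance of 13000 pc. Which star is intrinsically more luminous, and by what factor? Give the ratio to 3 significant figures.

Star 1: p = 172 mas = 0.172″ → d = 1/p = 5.814 pc
Star 1: M = m − 5 log₁₀ d + 5 = 8.07 − 5·0.7645 + 5 = 9.248
Star 2: M = m − 5 log₁₀ d + 5 = 22.49 − 5·4.1139 + 5 = 6.920
ΔM = M_1 − M_2 = 9.248 − (6.920) = 2.327; smaller M is more luminous → Star 2.
L ratio = 10^(0.4 |ΔM|) = 10^0.931 = 8.530

Star 2 is more luminous, by a factor of 8.53.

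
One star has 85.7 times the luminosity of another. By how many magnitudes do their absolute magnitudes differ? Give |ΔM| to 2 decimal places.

|ΔM| ≈ 4.83

Pogson: ΔM = −2.5 log₁₀(ratio) = −2.5 log₁₀(85.7) = −2.5 × 1.9330 = -4.832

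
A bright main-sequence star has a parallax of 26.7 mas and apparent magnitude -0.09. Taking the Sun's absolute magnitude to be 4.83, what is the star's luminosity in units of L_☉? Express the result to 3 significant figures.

L/L_☉ ≈ 1300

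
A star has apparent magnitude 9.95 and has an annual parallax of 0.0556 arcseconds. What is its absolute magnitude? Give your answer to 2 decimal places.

d = 1/p = 1/0.0556″ = 17.99 pc
5 log₁₀(d/10 pc) = 5 log₁₀(17.99) − 5 = 1.275
M = m − 5 log₁₀(d/10) = 9.95 − 1.275 = 8.675

M ≈ 8.68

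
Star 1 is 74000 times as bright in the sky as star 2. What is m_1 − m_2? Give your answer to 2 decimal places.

m_1 − m_2 ≈ -12.17

Pogson: Δm = −2.5 log₁₀(ratio) = −2.5 log₁₀(74000) = −2.5 × 4.8692 = -12.173
Star 1 is brighter, so it has the smaller magnitude: the difference is negative.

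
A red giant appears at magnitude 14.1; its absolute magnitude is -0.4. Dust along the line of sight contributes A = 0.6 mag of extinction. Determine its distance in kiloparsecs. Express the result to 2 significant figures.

d ≈ 6.0 kpc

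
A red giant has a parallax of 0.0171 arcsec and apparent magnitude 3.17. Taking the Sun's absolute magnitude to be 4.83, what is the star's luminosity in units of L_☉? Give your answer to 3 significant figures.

d = 1/p = 1/0.0171″ = 58.48 pc
M = m − 5 log₁₀ d + 5 = 3.17 − 5·1.7670 + 5 = -0.665
M − M_☉ = -0.665 − 4.83 = -5.495
L/L_☉ = 10^(−0.4 × -5.495) = 157.8

L/L_☉ ≈ 158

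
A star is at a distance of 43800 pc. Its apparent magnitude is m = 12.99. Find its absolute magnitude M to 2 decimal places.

5 log₁₀(d/10 pc) = 5 log₁₀(43800) − 5 = 18.207
M = m − 5 log₁₀(d/10) = 12.99 − 18.207 = -5.217

M ≈ -5.22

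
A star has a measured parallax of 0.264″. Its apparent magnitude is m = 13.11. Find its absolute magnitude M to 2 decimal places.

d = 1/p = 1/0.264″ = 3.788 pc
5 log₁₀(d/10 pc) = 5 log₁₀(3.788) − 5 = -2.108
M = m − 5 log₁₀(d/10) = 13.11 + 2.108 = 15.218

M ≈ 15.22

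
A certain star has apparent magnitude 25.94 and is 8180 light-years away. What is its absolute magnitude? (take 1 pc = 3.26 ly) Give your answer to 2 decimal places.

M ≈ 13.94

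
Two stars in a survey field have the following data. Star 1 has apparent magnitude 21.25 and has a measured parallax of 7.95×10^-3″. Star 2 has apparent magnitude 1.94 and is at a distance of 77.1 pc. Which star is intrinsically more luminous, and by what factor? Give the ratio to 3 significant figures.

Star 1: d = 1/p = 1/7.95×10^-3″ = 125.8 pc
Star 1: M = m − 5 log₁₀ d + 5 = 21.25 − 5·2.0996 + 5 = 15.752
Star 2: M = m − 5 log₁₀ d + 5 = 1.94 − 5·1.8871 + 5 = -2.495
ΔM = M_1 − M_2 = 15.752 − (-2.495) = 18.247; smaller M is more luminous → Star 2.
L ratio = 10^(0.4 |ΔM|) = 10^7.299 = 1.990×10^7

Star 2 is more luminous, by a factor of 1.99×10^7.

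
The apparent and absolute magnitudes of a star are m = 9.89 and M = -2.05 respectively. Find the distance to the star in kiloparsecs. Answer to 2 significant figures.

d ≈ 2.4 kpc

Distance modulus: m − M = 9.89 − (-2.05) = 11.940
m − M = 5 log₁₀ d − 5
log₁₀ d = (m − M)/5 + 1 = 3.3880
d = 10^3.3880 = 2443 pc
= 2.443 kpc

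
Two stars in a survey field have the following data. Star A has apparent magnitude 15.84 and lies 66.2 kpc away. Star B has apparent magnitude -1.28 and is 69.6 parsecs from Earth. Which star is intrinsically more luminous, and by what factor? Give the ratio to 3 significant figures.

Star A: d = 66.2 kpc = 66200 pc
Star A: M = m − 5 log₁₀ d + 5 = 15.84 − 5·4.8209 + 5 = -3.264
Star B: M = m − 5 log₁₀ d + 5 = -1.28 − 5·1.8426 + 5 = -5.493
ΔM = M_A − M_B = -3.264 − (-5.493) = 2.229; smaller M is more luminous → Star B.
L ratio = 10^(0.4 |ΔM|) = 10^0.892 = 7.789

Star B is more luminous, by a factor of 7.79.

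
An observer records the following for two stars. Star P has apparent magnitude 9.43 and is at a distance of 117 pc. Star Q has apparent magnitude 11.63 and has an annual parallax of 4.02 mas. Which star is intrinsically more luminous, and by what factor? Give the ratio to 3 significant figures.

Star P is more luminous, by a factor of 1.68.

Star P: M = m − 5 log₁₀ d + 5 = 9.43 − 5·2.0682 + 5 = 4.089
Star Q: p = 4.02 mas = 4.02×10^-3″ → d = 1/p = 248.8 pc
Star Q: M = m − 5 log₁₀ d + 5 = 11.63 − 5·2.3958 + 5 = 4.651
ΔM = M_P − M_Q = 4.089 − (4.651) = -0.562; smaller M is more luminous → Star P.
L ratio = 10^(0.4 |ΔM|) = 10^0.225 = 1.678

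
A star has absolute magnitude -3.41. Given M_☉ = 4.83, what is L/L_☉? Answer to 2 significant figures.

L/L_☉ ≈ 2000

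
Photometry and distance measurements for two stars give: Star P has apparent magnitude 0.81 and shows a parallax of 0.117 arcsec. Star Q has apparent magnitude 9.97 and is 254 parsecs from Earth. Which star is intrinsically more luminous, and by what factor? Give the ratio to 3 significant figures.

Star P is more luminous, by a factor of 5.22.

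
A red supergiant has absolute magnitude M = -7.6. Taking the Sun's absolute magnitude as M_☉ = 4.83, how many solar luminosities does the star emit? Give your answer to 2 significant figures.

L/L_☉ ≈ 94000

M − M_☉ = -7.6 − 4.83 = -12.430
L/L_☉ = 10^(−0.4 (M − M_☉)) = 10^4.972 = 93760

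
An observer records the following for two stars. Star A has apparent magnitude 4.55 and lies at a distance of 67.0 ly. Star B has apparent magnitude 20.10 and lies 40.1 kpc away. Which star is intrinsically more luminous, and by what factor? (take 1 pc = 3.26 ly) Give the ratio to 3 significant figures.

Star A: d = 67.0 ly / 3.26 = 20.55 pc
Star A: M = m − 5 log₁₀ d + 5 = 4.55 − 5·1.3129 + 5 = 2.986
Star B: d = 40.1 kpc = 40100 pc
Star B: M = m − 5 log₁₀ d + 5 = 20.10 − 5·4.6031 + 5 = 2.084
ΔM = M_A − M_B = 2.986 − (2.084) = 0.901; smaller M is more luminous → Star B.
L ratio = 10^(0.4 |ΔM|) = 10^0.361 = 2.294

Star B is more luminous, by a factor of 2.29.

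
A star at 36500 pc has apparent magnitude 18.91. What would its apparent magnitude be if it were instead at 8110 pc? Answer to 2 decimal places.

Flux ∝ 1/d², so Δm = 5 log₁₀(d₂/d₁) = 5 log₁₀(8110/36500) = -3.266
m₂ = m₁ + Δm = 18.91 + (-3.266) = 15.644

m ≈ 15.64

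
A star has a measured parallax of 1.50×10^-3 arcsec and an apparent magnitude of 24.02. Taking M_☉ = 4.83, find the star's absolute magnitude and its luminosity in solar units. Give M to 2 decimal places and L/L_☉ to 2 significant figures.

M ≈ 14.90; L/L_☉ ≈ 9.4×10^-5

d = 1/p = 1/1.50×10^-3″ = 666.7 pc
M = m − 5 log₁₀ d + 5 = 24.02 − 5·2.8239 + 5 = 14.900
M − M_☉ = 14.900 − 4.83 = 10.070
L/L_☉ = 10^(−0.4 × 10.070) = 9.372×10^-5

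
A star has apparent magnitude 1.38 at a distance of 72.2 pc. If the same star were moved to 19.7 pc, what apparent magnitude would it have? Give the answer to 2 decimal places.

Flux ∝ 1/d², so Δm = 5 log₁₀(d₂/d₁) = 5 log₁₀(19.7/72.2) = -2.820
m₂ = m₁ + Δm = 1.38 + (-2.820) = -1.440

m ≈ -1.44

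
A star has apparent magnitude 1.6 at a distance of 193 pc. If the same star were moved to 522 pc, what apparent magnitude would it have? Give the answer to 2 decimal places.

m ≈ 3.76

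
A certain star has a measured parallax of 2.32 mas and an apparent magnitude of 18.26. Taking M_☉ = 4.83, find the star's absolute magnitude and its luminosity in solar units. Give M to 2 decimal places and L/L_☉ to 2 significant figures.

M ≈ 10.09; L/L_☉ ≈ 7.9×10^-3

d = 1/p = 1000/2.32 mas = 431.0 pc
M = m − 5 log₁₀ d + 5 = 18.26 − 5·2.6345 + 5 = 10.087
M − M_☉ = 10.087 − 4.83 = 5.257
L/L_☉ = 10^(−0.4 × 5.257) = 7.889×10^-3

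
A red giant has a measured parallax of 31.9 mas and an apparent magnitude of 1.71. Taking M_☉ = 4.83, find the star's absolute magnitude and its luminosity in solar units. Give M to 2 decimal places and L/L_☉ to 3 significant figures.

M ≈ -0.77; L/L_☉ ≈ 174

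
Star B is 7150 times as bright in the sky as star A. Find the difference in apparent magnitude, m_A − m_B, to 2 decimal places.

m_A − m_B ≈ 9.64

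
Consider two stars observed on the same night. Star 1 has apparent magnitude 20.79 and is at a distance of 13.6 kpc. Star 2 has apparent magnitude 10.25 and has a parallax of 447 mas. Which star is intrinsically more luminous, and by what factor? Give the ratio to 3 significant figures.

Star 1 is more luminous, by a factor of 2250.

Star 1: d = 13.6 kpc = 13600 pc
Star 1: M = m − 5 log₁₀ d + 5 = 20.79 − 5·4.1335 + 5 = 5.122
Star 2: p = 447 mas = 0.447″ → d = 1/p = 2.237 pc
Star 2: M = m − 5 log₁₀ d + 5 = 10.25 − 5·0.3497 + 5 = 13.502
ΔM = M_1 − M_2 = 5.122 − (13.502) = -8.379; smaller M is more luminous → Star 1.
L ratio = 10^(0.4 |ΔM|) = 10^3.352 = 2247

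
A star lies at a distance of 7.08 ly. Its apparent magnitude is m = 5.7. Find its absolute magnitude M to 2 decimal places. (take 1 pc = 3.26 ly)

d = 7.08 ly / 3.26 = 2.172 pc
5 log₁₀(d/10 pc) = 5 log₁₀(2.172) − 5 = -3.316
M = m − 5 log₁₀(d/10) = 5.7 + 3.316 = 9.016

M ≈ 9.02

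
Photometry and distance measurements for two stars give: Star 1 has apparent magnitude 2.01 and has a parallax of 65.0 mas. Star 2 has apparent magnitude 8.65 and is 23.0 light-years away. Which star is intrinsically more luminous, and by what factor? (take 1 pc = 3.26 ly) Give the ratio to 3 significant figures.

Star 1 is more luminous, by a factor of 2150.

Star 1: p = 65.0 mas = 0.0650″ → d = 1/p = 15.38 pc
Star 1: M = m − 5 log₁₀ d + 5 = 2.01 − 5·1.1871 + 5 = 1.075
Star 2: d = 23.0 ly / 3.26 = 7.055 pc
Star 2: M = m − 5 log₁₀ d + 5 = 8.65 − 5·0.8485 + 5 = 9.407
ΔM = M_1 − M_2 = 1.075 − (9.407) = -8.333; smaller M is more luminous → Star 1.
L ratio = 10^(0.4 |ΔM|) = 10^3.333 = 2154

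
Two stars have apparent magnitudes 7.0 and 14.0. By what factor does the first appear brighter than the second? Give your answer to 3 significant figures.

Δm = 7.0 − (14.0) = -7.0
Flux ratio = 10^(−0.4 Δm) = 10^(−0.4 × -7.0) = 10^2.800 = 631.0

631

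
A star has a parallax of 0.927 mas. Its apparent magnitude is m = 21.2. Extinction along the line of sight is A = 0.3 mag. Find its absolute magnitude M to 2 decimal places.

M ≈ 10.74

p = 0.927 mas = 9.27×10^-4″ → d = 1/p = 1079 pc
5 log₁₀(d/10 pc) = 5 log₁₀(1079) − 5 = 10.165
M = m − 5 log₁₀(d/10) − A = 21.2 − 10.165 − 0.3 = 10.735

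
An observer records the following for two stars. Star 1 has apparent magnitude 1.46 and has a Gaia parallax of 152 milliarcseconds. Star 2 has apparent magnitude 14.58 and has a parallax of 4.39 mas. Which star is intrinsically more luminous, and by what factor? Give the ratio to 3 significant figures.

Star 1 is more luminous, by a factor of 148.

Star 1: p = 152 mas = 0.152″ → d = 1/p = 6.579 pc
Star 1: M = m − 5 log₁₀ d + 5 = 1.46 − 5·0.8182 + 5 = 2.369
Star 2: p = 4.39 mas = 4.39×10^-3″ → d = 1/p = 227.8 pc
Star 2: M = m − 5 log₁₀ d + 5 = 14.58 − 5·2.3575 + 5 = 7.792
ΔM = M_1 − M_2 = 2.369 − (7.792) = -5.423; smaller M is more luminous → Star 1.
L ratio = 10^(0.4 |ΔM|) = 10^2.169 = 147.7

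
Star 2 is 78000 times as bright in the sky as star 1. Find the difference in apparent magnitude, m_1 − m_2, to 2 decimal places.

m_1 − m_2 ≈ 12.23

Pogson: Δm = −2.5 log₁₀(ratio) = −2.5 log₁₀(78000) = −2.5 × 4.8921 = -12.230
Star 2 is brighter so has the smaller magnitude: m_1 − m_2 is positive.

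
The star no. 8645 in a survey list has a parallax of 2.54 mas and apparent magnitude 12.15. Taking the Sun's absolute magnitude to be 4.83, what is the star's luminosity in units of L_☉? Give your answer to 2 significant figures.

L/L_☉ ≈ 1.8

d = 1/p = 1000/2.54 mas = 393.7 pc
M = m − 5 log₁₀ d + 5 = 12.15 − 5·2.5952 + 5 = 4.174
M − M_☉ = 4.174 − 4.83 = -0.656
L/L_☉ = 10^(−0.4 × -0.656) = 1.830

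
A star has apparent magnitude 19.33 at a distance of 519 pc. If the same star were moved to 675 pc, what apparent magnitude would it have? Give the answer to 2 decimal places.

m ≈ 19.90

Flux ∝ 1/d², so Δm = 5 log₁₀(d₂/d₁) = 5 log₁₀(675/519) = 0.571
m₂ = m₁ + Δm = 19.33 + (0.571) = 19.901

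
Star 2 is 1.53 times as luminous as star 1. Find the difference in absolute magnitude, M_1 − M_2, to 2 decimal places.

M_1 − M_2 ≈ 0.46

Pogson: ΔM = −2.5 log₁₀(ratio) = −2.5 log₁₀(1.53) = −2.5 × 0.1847 = -0.462
Star 2 is brighter so has the smaller magnitude: M_1 − M_2 is positive.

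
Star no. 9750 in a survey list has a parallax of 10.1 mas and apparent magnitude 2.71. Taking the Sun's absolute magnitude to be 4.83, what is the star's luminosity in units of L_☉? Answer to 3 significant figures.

L/L_☉ ≈ 691

d = 1/p = 1000/10.1 mas = 99.01 pc
M = m − 5 log₁₀ d + 5 = 2.71 − 5·1.9957 + 5 = -2.268
M − M_☉ = -2.268 − 4.83 = -7.098
L/L_☉ = 10^(−0.4 × -7.098) = 690.8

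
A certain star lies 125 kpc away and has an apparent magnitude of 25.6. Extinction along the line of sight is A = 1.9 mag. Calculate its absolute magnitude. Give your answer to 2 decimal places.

d = 125 kpc = 125000 pc
5 log₁₀(d/10 pc) = 5 log₁₀(125000) − 5 = 20.485
M = m − 5 log₁₀(d/10) − A = 25.6 − 20.485 − 1.9 = 3.215

M ≈ 3.22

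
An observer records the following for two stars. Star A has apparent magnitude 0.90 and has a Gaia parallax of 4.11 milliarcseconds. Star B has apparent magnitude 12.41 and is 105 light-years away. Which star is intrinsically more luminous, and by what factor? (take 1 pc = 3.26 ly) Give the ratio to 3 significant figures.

Star A is more luminous, by a factor of 2.29×10^6.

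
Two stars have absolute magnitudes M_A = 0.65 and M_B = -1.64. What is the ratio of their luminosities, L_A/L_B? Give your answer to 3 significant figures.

ΔM = M_A − M_B = 2.29
L_A/L_B = 10^(−0.4 ΔM) = 10^-0.916 = 0.1213

L_A/L_B ≈ 0.121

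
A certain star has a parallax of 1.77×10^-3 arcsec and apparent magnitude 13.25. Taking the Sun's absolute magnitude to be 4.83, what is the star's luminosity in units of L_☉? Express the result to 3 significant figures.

d = 1/p = 1/1.77×10^-3″ = 565.0 pc
M = m − 5 log₁₀ d + 5 = 13.25 − 5·2.7520 + 5 = 4.490
M − M_☉ = 4.490 − 4.83 = -0.340
L/L_☉ = 10^(−0.4 × -0.340) = 1.368

L/L_☉ ≈ 1.37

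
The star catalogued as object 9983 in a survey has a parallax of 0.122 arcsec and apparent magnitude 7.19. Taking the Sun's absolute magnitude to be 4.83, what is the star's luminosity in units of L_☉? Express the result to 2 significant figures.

L/L_☉ ≈ 0.076

d = 1/p = 1/0.122″ = 8.197 pc
M = m − 5 log₁₀ d + 5 = 7.19 − 5·0.9136 + 5 = 7.622
M − M_☉ = 7.622 − 4.83 = 2.792
L/L_☉ = 10^(−0.4 × 2.792) = 0.07643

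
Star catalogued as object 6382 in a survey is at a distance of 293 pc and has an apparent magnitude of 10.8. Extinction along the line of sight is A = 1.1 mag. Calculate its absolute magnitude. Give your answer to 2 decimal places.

M ≈ 2.37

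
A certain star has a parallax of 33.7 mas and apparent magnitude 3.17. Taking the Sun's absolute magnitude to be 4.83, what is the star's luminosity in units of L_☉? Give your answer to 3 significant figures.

L/L_☉ ≈ 40.6

d = 1/p = 1000/33.7 mas = 29.67 pc
M = m − 5 log₁₀ d + 5 = 3.17 − 5·1.4724 + 5 = 0.808
M − M_☉ = 0.808 − 4.83 = -4.022
L/L_☉ = 10^(−0.4 × -4.022) = 40.62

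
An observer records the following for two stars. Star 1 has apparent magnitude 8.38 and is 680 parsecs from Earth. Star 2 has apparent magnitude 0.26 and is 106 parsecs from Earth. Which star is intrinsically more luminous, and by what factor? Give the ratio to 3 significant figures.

Star 2 is more luminous, by a factor of 43.0.

Star 1: M = m − 5 log₁₀ d + 5 = 8.38 − 5·2.8325 + 5 = -0.783
Star 2: M = m − 5 log₁₀ d + 5 = 0.26 − 5·2.0253 + 5 = -4.867
ΔM = M_1 − M_2 = -0.783 − (-4.867) = 4.084; smaller M is more luminous → Star 2.
L ratio = 10^(0.4 |ΔM|) = 10^1.634 = 43.01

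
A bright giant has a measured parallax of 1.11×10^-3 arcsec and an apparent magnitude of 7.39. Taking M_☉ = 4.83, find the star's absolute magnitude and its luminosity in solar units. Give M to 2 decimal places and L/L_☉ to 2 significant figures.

d = 1/p = 1/1.11×10^-3″ = 900.9 pc
M = m − 5 log₁₀ d + 5 = 7.39 − 5·2.9547 + 5 = -2.383
M − M_☉ = -2.383 − 4.83 = -7.213
L/L_☉ = 10^(−0.4 × -7.213) = 768.0

M ≈ -2.38; L/L_☉ ≈ 770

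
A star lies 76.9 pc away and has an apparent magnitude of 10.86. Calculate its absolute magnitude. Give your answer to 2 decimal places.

5 log₁₀(d/10 pc) = 5 log₁₀(76.90) − 5 = 4.430
M = m − 5 log₁₀(d/10) = 10.86 − 4.430 = 6.430

M ≈ 6.43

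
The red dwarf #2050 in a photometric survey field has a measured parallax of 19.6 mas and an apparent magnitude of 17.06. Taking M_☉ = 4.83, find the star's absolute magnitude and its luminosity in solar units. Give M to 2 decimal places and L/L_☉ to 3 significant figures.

d = 1/p = 1000/19.6 mas = 51.02 pc
M = m − 5 log₁₀ d + 5 = 17.06 − 5·1.7077 + 5 = 13.521
M − M_☉ = 13.521 − 4.83 = 8.691
L/L_☉ = 10^(−0.4 × 8.691) = 3.338×10^-4

M ≈ 13.52; L/L_☉ ≈ 3.34×10^-4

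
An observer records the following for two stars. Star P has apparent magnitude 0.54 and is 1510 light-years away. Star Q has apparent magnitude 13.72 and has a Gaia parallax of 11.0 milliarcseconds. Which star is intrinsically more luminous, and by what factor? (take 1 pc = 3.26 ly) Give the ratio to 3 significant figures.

Star P: d = 1510 ly / 3.26 = 463.2 pc
Star P: M = m − 5 log₁₀ d + 5 = 0.54 − 5·2.6658 + 5 = -7.789
Star Q: p = 11.0 mas = 0.0110″ → d = 1/p = 90.91 pc
Star Q: M = m − 5 log₁₀ d + 5 = 13.72 − 5·1.9586 + 5 = 8.927
ΔM = M_P − M_Q = -7.789 − (8.927) = -16.716; smaller M is more luminous → Star P.
L ratio = 10^(0.4 |ΔM|) = 10^6.686 = 4.856×10^6

Star P is more luminous, by a factor of 4.86×10^6.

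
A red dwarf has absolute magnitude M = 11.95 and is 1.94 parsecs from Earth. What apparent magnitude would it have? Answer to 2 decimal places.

m = M + 5 log₁₀ d − 5 = 11.95 + 5·0.2878 − 5 = 8.389

m ≈ 8.39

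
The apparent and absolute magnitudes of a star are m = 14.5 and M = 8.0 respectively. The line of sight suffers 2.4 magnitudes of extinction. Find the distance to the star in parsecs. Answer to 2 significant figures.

d ≈ 66 pc

m − M = 5 log₁₀(d/10 pc) + A  ⇒  14.5 − (8.0) − 2.4 = 5 log₁₀(d/10)
4.100 = 5 log₁₀(d/10)
log₁₀ d = (m − M − A)/5 + 1 = 1.8200
d = 10^1.8200 = 66.07 pc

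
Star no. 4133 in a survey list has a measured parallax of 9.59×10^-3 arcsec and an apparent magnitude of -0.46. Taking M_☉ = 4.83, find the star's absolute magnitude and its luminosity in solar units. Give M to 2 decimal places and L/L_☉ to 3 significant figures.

M ≈ -5.55; L/L_☉ ≈ 14200

d = 1/p = 1/9.59×10^-3″ = 104.3 pc
M = m − 5 log₁₀ d + 5 = -0.46 − 5·2.0182 + 5 = -5.551
M − M_☉ = -5.551 − 4.83 = -10.381
L/L_☉ = 10^(−0.4 × -10.381) = 14200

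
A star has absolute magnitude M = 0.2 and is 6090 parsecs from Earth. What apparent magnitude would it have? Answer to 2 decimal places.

m ≈ 14.12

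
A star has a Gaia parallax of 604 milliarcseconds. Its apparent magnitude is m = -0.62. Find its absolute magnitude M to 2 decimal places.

p = 604 mas = 0.604″ → d = 1/p = 1.656 pc
5 log₁₀(d/10 pc) = 5 log₁₀(1.656) − 5 = -3.905
M = m − 5 log₁₀(d/10) = -0.62 + 3.905 = 3.285

M ≈ 3.29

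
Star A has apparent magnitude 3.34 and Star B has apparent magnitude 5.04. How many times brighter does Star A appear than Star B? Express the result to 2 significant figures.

Δm = 3.34 − (5.04) = -1.70
Flux ratio = 10^(−0.4 Δm) = 10^(−0.4 × -1.70) = 10^0.680 = 4.786

4.8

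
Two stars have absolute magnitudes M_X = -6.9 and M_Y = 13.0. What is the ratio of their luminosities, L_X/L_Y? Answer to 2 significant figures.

L_X/L_Y ≈ 9.1×10^7

ΔM = M_X − M_Y = -19.9
L_X/L_Y = 10^(−0.4 ΔM) = 10^7.960 = 9.120×10^7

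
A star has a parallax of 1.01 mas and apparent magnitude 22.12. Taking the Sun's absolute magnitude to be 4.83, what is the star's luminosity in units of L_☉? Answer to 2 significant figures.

d = 1/p = 1000/1.01 mas = 990.1 pc
M = m − 5 log₁₀ d + 5 = 22.12 − 5·2.9957 + 5 = 12.142
M − M_☉ = 12.142 − 4.83 = 7.312
L/L_☉ = 10^(−0.4 × 7.312) = 1.189×10^-3

L/L_☉ ≈ 1.2×10^-3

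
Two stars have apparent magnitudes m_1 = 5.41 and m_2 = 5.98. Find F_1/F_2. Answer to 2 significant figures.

Δm = 5.41 − (5.98) = -0.57
Flux ratio = 10^(−0.4 Δm) = 10^(−0.4 × -0.57) = 10^0.228 = 1.690

F_1/F_2 ≈ 1.7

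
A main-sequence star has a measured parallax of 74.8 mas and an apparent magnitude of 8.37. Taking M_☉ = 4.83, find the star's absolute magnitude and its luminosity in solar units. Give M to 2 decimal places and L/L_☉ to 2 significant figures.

d = 1/p = 1000/74.8 mas = 13.37 pc
M = m − 5 log₁₀ d + 5 = 8.37 − 5·1.1261 + 5 = 7.740
M − M_☉ = 7.740 − 4.83 = 2.910
L/L_☉ = 10^(−0.4 × 2.910) = 0.06858

M ≈ 7.74; L/L_☉ ≈ 0.069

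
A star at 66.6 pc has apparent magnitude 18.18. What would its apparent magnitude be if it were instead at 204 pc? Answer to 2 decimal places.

Flux ∝ 1/d², so Δm = 5 log₁₀(d₂/d₁) = 5 log₁₀(204/66.6) = 2.431
m₂ = m₁ + Δm = 18.18 + (2.431) = 20.611

m ≈ 20.61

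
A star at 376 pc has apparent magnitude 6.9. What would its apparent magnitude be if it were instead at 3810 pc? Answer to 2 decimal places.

Flux ∝ 1/d², so Δm = 5 log₁₀(d₂/d₁) = 5 log₁₀(3810/376) = 5.029
m₂ = m₁ + Δm = 6.9 + (5.029) = 11.929

m ≈ 11.93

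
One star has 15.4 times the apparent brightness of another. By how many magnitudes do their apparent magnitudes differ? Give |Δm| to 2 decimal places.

|Δm| ≈ 2.97

Pogson: Δm = −2.5 log₁₀(ratio) = −2.5 log₁₀(15.4) = −2.5 × 1.1875 = -2.969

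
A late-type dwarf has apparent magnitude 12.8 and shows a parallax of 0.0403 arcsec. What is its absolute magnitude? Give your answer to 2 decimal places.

M ≈ 10.83

d = 1/p = 1/0.0403″ = 24.81 pc
5 log₁₀(d/10 pc) = 5 log₁₀(24.81) − 5 = 1.973
M = m − 5 log₁₀(d/10) = 12.8 − 1.973 = 10.827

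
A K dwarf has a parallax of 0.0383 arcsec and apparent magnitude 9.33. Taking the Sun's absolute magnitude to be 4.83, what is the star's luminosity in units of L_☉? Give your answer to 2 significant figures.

L/L_☉ ≈ 0.11

d = 1/p = 1/0.0383″ = 26.11 pc
M = m − 5 log₁₀ d + 5 = 9.33 − 5·1.4168 + 5 = 7.246
M − M_☉ = 7.246 − 4.83 = 2.416
L/L_☉ = 10^(−0.4 × 2.416) = 0.1080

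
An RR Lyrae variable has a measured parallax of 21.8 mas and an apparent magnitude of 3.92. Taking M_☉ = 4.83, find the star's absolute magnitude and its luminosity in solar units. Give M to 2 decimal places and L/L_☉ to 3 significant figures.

d = 1/p = 1000/21.8 mas = 45.87 pc
M = m − 5 log₁₀ d + 5 = 3.92 − 5·1.6615 + 5 = 0.612
M − M_☉ = 0.612 − 4.83 = -4.218
L/L_☉ = 10^(−0.4 × -4.218) = 48.65

M ≈ 0.61; L/L_☉ ≈ 48.7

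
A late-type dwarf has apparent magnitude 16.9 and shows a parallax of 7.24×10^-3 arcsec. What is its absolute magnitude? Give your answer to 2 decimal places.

M ≈ 11.20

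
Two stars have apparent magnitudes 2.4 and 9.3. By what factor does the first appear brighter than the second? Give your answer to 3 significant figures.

575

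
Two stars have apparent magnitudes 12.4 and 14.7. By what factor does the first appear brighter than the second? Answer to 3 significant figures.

8.32

Magnitude difference = -2.3
Flux ratio = 10^(−0.4 Δm) = 10^(−0.4 × -2.3) = 10^0.920 = 8.318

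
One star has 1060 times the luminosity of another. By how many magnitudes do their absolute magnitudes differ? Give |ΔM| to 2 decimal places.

|ΔM| ≈ 7.56

Pogson: ΔM = −2.5 log₁₀(ratio) = −2.5 log₁₀(1060) = −2.5 × 3.0253 = -7.563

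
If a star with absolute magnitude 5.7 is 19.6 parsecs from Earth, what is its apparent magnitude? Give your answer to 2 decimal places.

m = M + 5 log₁₀ d − 5 = 5.7 + 5·1.2923 − 5 = 7.161

m ≈ 7.16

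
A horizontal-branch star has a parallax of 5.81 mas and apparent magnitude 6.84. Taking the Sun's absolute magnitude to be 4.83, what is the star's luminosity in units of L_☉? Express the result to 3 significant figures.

L/L_☉ ≈ 46.5

d = 1/p = 1000/5.81 mas = 172.1 pc
M = m − 5 log₁₀ d + 5 = 6.84 − 5·2.2358 + 5 = 0.661
M − M_☉ = 0.661 − 4.83 = -4.169
L/L_☉ = 10^(−0.4 × -4.169) = 46.52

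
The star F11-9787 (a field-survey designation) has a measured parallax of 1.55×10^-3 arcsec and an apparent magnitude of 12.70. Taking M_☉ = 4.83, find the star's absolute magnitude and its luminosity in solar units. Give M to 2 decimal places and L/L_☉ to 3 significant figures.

M ≈ 3.65; L/L_☉ ≈ 2.96

d = 1/p = 1/1.55×10^-3″ = 645.2 pc
M = m − 5 log₁₀ d + 5 = 12.70 − 5·2.8097 + 5 = 3.652
M − M_☉ = 3.652 − 4.83 = -1.178
L/L_☉ = 10^(−0.4 × -1.178) = 2.960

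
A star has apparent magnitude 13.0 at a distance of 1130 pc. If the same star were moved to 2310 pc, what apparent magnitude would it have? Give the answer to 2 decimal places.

Flux ∝ 1/d², so Δm = 5 log₁₀(d₂/d₁) = 5 log₁₀(2310/1130) = 1.553
m₂ = m₁ + Δm = 13.0 + (1.553) = 14.553

m ≈ 14.55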